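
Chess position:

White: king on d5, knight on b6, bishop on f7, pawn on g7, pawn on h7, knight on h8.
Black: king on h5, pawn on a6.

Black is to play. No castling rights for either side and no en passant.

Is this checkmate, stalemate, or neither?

Black to move; black king on h5.
In check: yes, from the white bishop on f7.
King squares — g4: available; h4: available; g5: available; g6: attacked by Bf7; h6: available.
Legal moves for Black: Kh6, Kg5, Kh4, Kg4.
Black is in check but has 4 legal moves → neither.

neither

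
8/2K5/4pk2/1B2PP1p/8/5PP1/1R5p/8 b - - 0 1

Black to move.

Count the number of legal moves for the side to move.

Black to move; king on f6.
In check: yes, from the white pawn on e5.
Legal moves: Kg7, Kf7, Ke7, Kg5, Kxf5, Kxe5.
Count: 6.

6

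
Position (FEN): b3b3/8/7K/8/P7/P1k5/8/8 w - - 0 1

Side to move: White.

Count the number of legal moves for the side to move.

4

White to move; king on h6.
In check: no.
Legal moves: Kh7, Kg7, Kg5, a5.
Count: 4.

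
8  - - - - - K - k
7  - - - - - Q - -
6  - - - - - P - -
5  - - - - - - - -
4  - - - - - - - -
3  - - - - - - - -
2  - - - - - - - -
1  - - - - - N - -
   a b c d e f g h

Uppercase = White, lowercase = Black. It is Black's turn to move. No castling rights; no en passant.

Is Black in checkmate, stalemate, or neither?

Black to move; black king on h8.
In check: no.
King squares — g7: attacked by Pf6; h7: attacked by Qf7; g8: attacked by Qf7.
Legal moves for Black: none.
Not in check and no legal moves → stalemate.

stalemate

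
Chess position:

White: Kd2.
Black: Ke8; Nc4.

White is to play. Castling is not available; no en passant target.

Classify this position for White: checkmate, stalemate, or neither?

White to move; white king on d2.
In check: yes, from the black knight on c4.
King squares — c1: available; d1: available; e1: available; c2: available; e2: available; c3: available; d3: available; e3: attacked by Nc4.
Legal moves for White: Kd3, Kc3, Ke2, Kc2, Ke1, Kd1, Kc1.
White is in check but has 7 legal moves → neither.

neither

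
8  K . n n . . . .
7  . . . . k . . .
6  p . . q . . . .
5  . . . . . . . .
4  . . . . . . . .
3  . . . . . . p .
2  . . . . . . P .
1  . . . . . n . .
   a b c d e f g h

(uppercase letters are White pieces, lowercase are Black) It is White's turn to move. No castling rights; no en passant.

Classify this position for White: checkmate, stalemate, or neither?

stalemate

White to move; white king on a8.
In check: no.
King squares — a7: attacked by Nc8; b7: attacked by Nd8; b8: attacked by Qd6.
Legal moves for White: none.
Not in check and no legal moves → stalemate.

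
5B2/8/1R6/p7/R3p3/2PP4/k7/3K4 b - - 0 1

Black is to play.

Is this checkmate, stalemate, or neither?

checkmate

Black to move; black king on a2.
In check: yes, from the white rook on a4.
King squares — a1: attacked by Ra4; b1: attacked by Rb6; b2: attacked by Rb6; a3: attacked by Ra4; b3: attacked by Rb6.
Legal moves for Black: none.
In check with no legal moves → checkmate.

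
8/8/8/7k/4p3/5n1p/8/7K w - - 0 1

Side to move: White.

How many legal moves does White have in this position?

0

White to move; king on h1.
In check: no.
Legal moves: none.
Count: 0.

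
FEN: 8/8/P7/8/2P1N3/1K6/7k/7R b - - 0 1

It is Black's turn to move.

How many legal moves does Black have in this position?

Black to move; king on h2.
In check: yes, from the white rook on h1.
Legal moves: Kg2, Kxh1.
Count: 2.

2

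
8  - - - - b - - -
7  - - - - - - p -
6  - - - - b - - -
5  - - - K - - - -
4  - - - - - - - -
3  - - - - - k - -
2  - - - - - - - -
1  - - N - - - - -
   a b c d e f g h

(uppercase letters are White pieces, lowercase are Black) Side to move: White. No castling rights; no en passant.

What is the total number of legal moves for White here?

5

White to move; king on d5.
In check: yes, from the black bishop on e6.
Legal moves: Kxe6, Kd6, Ke5, Kc5, Kd4.
Count: 5.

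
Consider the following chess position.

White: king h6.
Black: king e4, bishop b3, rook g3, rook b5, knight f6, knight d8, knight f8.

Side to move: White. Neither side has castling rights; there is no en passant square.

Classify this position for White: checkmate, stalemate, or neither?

White to move; white king on h6.
In check: no.
King squares — g5: attacked by Rg3; h5: attacked by Rb5; g6: attacked by Rg3; g7: attacked by Rg3; h7: attacked by Nf6.
Legal moves for White: none.
Not in check and no legal moves → stalemate.

stalemate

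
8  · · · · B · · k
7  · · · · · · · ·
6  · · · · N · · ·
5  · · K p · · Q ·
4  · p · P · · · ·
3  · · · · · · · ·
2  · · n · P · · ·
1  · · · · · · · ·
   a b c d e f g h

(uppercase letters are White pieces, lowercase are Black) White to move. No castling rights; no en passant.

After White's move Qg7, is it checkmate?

yes

After Qg7: black king on h8; in check: yes, from the white queen on g7.
King squares — g7: attacked by Ne6; h7: attacked by Qg7; g8: attacked by Qg7.
Black has no legal moves → checkmate.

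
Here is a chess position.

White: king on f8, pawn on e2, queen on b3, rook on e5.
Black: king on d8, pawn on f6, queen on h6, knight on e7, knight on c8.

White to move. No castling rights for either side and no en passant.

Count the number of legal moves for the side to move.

White to move; king on f8.
In check: yes, from the black queen on h6.
Legal moves: Kf7.
Count: 1.

1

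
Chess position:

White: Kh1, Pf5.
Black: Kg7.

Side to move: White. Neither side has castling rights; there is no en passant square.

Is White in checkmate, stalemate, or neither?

neither

White to move; white king on h1.
In check: no.
Legal moves for White: Kh2, Kg2, Kg1, f6+.
White has 4 legal moves and is not in check → neither.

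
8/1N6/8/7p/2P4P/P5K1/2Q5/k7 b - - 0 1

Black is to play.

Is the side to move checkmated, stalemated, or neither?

Black to move; black king on a1.
In check: no.
King squares — b1: attacked by Qc2; a2: attacked by Qc2; b2: attacked by Qc2.
Legal moves for Black: none.
Not in check and no legal moves → stalemate.

stalemate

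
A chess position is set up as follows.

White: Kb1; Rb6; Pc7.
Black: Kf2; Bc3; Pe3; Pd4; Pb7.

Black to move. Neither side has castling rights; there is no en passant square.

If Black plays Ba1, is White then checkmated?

After Ba1: white king on b1; in check: no.
White is not in check, so this cannot be checkmate.

no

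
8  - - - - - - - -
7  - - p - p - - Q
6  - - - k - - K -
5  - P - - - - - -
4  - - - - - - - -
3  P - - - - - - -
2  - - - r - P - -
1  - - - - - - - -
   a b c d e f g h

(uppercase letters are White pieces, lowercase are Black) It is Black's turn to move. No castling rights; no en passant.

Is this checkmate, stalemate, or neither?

Black to move; black king on d6.
In check: no.
Legal moves for Black: Kd7, Ke6, Ke5, Kd5, Kc5, Rd5, Rd4, Rd3, Rxf2, Re2, Rc2, Rb2, Ra2, Rd1, e6, c6, e5, c5.
Black has 18 legal moves and is not in check → neither.

neither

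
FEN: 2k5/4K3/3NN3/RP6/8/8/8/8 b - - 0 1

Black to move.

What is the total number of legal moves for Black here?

Black to move; king on c8.
In check: yes, from the white knight on d6.
Legal moves: Kb8.
Count: 1.

1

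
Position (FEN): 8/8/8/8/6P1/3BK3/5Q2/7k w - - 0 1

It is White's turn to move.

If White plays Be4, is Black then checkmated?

yes

After Be4: black king on h1; in check: yes, from the white bishop on e4.
King squares — g1: attacked by Qf2; g2: attacked by Qf2; h2: attacked by Qf2.
Black has no legal moves → checkmate.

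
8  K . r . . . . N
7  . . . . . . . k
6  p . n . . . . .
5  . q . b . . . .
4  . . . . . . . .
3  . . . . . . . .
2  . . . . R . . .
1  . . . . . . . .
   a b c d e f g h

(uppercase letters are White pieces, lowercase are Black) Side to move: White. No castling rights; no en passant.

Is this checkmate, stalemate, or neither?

checkmate

White to move; white king on a8.
In check: yes, from the black rook on c8.
King squares — a7: attacked by Nc6; b7: attacked by Qb5; b8: attacked by Qb5.
Legal moves for White: none.
In check with no legal moves → checkmate.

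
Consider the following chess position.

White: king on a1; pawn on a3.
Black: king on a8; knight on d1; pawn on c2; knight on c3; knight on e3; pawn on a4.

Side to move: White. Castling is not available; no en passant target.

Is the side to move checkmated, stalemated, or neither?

stalemate

White to move; white king on a1.
In check: no.
King squares — b1: attacked by Pc2; a2: attacked by Nc3; b2: attacked by Nd1.
Legal moves for White: none.
Not in check and no legal moves → stalemate.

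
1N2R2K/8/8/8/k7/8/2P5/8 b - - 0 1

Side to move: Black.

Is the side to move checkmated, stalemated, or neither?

neither

Black to move; black king on a4.
In check: no.
Legal moves for Black: Kb5, Ka5, Kb4, Ka3.
Black has 4 legal moves and is not in check → neither.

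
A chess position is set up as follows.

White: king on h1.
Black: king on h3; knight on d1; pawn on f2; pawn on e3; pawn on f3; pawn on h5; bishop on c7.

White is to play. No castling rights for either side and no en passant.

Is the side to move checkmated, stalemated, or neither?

White to move; white king on h1.
In check: no.
King squares — g1: attacked by Pf2; g2: attacked by Pf3; h2: attacked by Kh3.
Legal moves for White: none.
Not in check and no legal moves → stalemate.

stalemate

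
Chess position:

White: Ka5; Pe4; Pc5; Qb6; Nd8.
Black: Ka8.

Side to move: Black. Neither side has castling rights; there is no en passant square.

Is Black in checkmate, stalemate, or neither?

Black to move; black king on a8.
In check: no.
King squares — a7: attacked by Qb6; b7: attacked by Qb6; b8: attacked by Qb6.
Legal moves for Black: none.
Not in check and no legal moves → stalemate.

stalemate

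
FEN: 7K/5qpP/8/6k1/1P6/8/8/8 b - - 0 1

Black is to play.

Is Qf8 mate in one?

After Qf8: white king on h8; in check: yes, from the black queen on f8.
King squares — g7: attacked by Qf8; h7: own pawn; g8: attacked by Qf8.
White has no legal moves → checkmate.

yes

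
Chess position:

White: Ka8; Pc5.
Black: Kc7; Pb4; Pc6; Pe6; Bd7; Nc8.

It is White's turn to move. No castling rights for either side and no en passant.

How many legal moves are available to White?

0

White to move; king on a8.
In check: no.
Legal moves: none.
Count: 0.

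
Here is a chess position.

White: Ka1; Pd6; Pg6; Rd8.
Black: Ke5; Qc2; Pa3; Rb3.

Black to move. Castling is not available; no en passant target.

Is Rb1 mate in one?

yes

After Rb1: white king on a1; in check: yes, from the black rook on b1.
King squares — b1: attacked by Qc2; a2: attacked by Qc2; b2: attacked by Rb1.
White has no legal moves → checkmate.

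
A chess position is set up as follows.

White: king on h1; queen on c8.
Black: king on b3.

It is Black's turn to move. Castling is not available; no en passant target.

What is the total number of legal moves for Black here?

Black to move; king on b3.
In check: no.
Legal moves: Kb4, Ka4, Ka3, Kb2, Ka2.
Count: 5.

5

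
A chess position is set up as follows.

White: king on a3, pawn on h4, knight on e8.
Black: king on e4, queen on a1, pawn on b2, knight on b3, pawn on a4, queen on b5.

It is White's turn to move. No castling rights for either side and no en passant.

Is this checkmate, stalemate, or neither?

White to move; white king on a3.
In check: yes, from the black queen on a1.
King squares — a2: attacked by Qa1; b2: attacked by Qa1; b3: attacked by Pa4; a4: attacked by Qa1; b4: attacked by Qb5.
Legal moves for White: none.
In check with no legal moves → checkmate.

checkmate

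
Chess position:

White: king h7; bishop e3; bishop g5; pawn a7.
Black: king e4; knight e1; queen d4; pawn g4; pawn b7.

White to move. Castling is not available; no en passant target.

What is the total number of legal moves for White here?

White to move; king on h7.
In check: no.
Legal moves: Kg8, Kh6, Kg6, Bd8, Be7, Bh6, Bf6, Bh4, Bgf4, Bef4, Bxd4, Bf2, Bd2, Bg1, Bc1, a8=Q, a8=R, a8=B, a8=N.
Count: 19.

19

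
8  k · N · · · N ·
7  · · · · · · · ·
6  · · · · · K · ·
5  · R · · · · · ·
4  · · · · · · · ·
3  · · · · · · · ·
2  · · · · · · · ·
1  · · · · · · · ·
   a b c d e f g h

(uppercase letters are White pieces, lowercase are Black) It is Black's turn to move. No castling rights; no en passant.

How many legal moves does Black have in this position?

0

Black to move; king on a8.
In check: no.
Legal moves: none.
Count: 0.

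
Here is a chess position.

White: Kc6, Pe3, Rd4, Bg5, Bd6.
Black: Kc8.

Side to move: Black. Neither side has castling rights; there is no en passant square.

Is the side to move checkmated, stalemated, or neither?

Black to move; black king on c8.
In check: no.
King squares — b7: attacked by Kc6; c7: attacked by Kc6; d7: attacked by Kc6; b8: attacked by Bd6; d8: attacked by Bg5.
Legal moves for Black: none.
Not in check and no legal moves → stalemate.

stalemate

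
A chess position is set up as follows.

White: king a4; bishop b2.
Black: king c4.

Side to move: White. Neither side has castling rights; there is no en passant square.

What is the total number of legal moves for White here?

White to move; king on a4.
In check: no.
Legal moves: Ka5, Ka3, Bh8, Bg7, Bf6, Be5, Bd4, Bc3, Ba3, Bc1, Ba1.
Count: 11.

11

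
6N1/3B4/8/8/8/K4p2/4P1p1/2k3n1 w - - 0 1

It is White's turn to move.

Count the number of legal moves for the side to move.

19

White to move; king on a3.
In check: no.
Legal moves: Ne7, Nh6, Nf6, Be8, Bc8, Be6, Bc6, Bf5, Bb5, Bg4, Ba4, Bh3, Kb4, Ka4, Kb3, Ka2, exf3, e3, e4.
Count: 19.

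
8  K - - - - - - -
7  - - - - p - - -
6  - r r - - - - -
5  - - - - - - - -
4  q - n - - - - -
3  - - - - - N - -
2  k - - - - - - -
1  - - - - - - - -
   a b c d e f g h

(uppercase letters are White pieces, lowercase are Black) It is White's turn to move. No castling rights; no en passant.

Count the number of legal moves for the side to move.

0

White to move; king on a8.
In check: yes, from the black queen on a4.
Legal moves: none.
Count: 0.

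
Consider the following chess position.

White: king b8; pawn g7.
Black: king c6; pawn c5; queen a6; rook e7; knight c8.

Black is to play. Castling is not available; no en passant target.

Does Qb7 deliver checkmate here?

yes

After Qb7: white king on b8; in check: yes, from the black queen on b7.
King squares — a7: attacked by Qb7; b7: attacked by Kc6; c7: attacked by Kc6; a8: attacked by Qb7; c8: attacked by Qb7.
White has no legal moves → checkmate.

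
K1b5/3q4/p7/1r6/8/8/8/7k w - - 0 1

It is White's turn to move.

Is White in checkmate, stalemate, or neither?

stalemate

White to move; white king on a8.
In check: no.
King squares — a7: attacked by Qd7; b7: attacked by Rb5; b8: attacked by Rb5.
Legal moves for White: none.
Not in check and no legal moves → stalemate.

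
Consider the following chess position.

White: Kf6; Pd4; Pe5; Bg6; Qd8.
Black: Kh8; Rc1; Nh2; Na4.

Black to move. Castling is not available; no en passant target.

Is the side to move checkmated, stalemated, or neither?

Black to move; black king on h8.
In check: yes, from the white queen on d8.
King squares — g7: attacked by Kf6; h7: attacked by Bg6; g8: attacked by Qd8.
Legal moves for Black: none.
In check with no legal moves → checkmate.

checkmate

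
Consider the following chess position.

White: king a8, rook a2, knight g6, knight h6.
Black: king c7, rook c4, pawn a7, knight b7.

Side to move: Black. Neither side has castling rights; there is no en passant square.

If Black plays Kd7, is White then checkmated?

After Kd7: white king on a8; in check: no.
White is not in check, so this cannot be checkmate.

no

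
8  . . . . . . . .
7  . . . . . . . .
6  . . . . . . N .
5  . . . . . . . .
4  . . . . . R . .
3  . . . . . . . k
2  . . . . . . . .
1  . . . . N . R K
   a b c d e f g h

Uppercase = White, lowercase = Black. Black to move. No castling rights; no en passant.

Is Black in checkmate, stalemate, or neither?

stalemate

Black to move; black king on h3.
In check: no.
King squares — g2: attacked by Ne1; h2: attacked by Kh1; g3: attacked by Rg1; g4: attacked by Rg1; h4: attacked by Rf4.
Legal moves for Black: none.
Not in check and no legal moves → stalemate.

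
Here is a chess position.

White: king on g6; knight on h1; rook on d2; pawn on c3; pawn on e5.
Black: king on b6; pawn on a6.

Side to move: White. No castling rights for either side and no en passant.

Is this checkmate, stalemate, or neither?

neither

White to move; white king on g6.
In check: no.
Legal moves for White include: Kh7, Kg7, Kf7, Kh6, Kf6, Kh5, Kg5, Kf5, Rd8, Rd7, Rd6+, Rd5, Rd4, Rd3, Rh2, Rg2, Rf2, Re2, ... (list truncated; more exist).
White has legal moves and is not in check → neither.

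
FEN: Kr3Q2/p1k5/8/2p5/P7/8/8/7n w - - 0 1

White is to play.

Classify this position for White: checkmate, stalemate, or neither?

White to move; white king on a8.
In check: yes, from the black rook on b8.
Legal moves for White: Kxa7, Qxb8+.
White is in check but has 2 legal moves → neither.

neither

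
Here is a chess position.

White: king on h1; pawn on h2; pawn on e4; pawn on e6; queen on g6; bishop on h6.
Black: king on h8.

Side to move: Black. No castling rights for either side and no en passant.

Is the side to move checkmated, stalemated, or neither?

stalemate

Black to move; black king on h8.
In check: no.
King squares — g7: attacked by Qg6; h7: attacked by Qg6; g8: attacked by Qg6.
Legal moves for Black: none.
Not in check and no legal moves → stalemate.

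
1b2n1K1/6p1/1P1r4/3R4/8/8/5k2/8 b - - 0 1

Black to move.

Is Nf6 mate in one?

no

After Nf6: white king on g8; in check: yes, from the black knight on f6.
White has 4 legal replies: Kh8, Kf8, Kxg7, Kf7.
In check but a legal move exists → not checkmate.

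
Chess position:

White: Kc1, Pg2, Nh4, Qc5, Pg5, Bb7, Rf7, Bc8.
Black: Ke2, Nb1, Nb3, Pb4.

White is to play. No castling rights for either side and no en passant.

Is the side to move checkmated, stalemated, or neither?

White to move; white king on c1.
In check: yes, from the black knight on b3.
King squares — b1: available; d1: attacked by Ke2; b2: available; c2: available; d2: attacked by Nb1.
Legal moves for White: Kc2, Kb2, Kxb1.
White is in check but has 3 legal moves → neither.

neither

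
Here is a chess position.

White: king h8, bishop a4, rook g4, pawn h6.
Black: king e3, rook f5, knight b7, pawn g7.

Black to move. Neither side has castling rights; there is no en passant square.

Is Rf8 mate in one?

no

After Rf8: white king on h8; in check: yes, from the black rook on f8.
White has 2 legal replies: Kh7, Kxg7.
In check but a legal move exists → not checkmate.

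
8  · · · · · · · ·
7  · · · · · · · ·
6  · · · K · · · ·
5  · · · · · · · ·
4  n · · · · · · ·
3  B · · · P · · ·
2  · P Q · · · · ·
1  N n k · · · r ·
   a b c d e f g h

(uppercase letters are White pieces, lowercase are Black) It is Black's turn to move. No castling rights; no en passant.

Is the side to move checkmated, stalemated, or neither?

checkmate

Black to move; black king on c1.
In check: yes, from the white queen on c2.
King squares — b1: own knight; d1: attacked by Qc2; b2: attacked by Qc2; c2: attacked by Na1; d2: attacked by Qc2.
Legal moves for Black: none.
In check with no legal moves → checkmate.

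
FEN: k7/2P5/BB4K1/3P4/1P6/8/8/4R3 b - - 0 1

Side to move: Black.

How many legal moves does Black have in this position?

Black to move; king on a8.
In check: no.
Legal moves: none.
Count: 0.

0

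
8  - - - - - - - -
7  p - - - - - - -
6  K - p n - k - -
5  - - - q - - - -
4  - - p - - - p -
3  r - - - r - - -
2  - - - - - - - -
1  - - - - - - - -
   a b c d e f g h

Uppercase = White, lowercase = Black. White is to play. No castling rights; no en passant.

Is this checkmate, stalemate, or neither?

White to move; white king on a6.
In check: yes, from the black rook on a3.
King squares — a5: attacked by Ra3; b5: attacked by Qd5; b6: attacked by Pa7; a7: attacked by Ra3; b7: attacked by Nd6.
Legal moves for White: none.
In check with no legal moves → checkmate.

checkmate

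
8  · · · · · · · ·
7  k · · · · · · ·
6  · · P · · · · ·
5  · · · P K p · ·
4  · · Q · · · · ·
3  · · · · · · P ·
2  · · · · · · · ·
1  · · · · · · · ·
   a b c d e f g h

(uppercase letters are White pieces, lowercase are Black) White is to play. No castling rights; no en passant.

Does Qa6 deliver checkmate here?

After Qa6: black king on a7; in check: yes, from the white queen on a6.
Black has 2 legal replies: Kb8, Kxa6.
In check but a legal move exists → not checkmate.

no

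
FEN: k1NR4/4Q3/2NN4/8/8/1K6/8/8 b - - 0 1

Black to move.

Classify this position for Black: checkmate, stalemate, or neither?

stalemate

Black to move; black king on a8.
In check: no.
King squares — a7: attacked by Nc6; b7: attacked by Nd6; b8: attacked by Nc6.
Legal moves for Black: none.
Not in check and no legal moves → stalemate.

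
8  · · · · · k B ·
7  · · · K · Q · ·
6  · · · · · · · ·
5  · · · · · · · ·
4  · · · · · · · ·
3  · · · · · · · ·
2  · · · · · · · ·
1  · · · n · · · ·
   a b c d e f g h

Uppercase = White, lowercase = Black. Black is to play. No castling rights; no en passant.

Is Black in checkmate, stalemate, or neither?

Black to move; black king on f8.
In check: yes, from the white queen on f7.
King squares — e7: attacked by Kd7; f7: attacked by Bg8; g7: attacked by Qf7; e8: attacked by Kd7; g8: attacked by Qf7.
Legal moves for Black: none.
In check with no legal moves → checkmate.

checkmate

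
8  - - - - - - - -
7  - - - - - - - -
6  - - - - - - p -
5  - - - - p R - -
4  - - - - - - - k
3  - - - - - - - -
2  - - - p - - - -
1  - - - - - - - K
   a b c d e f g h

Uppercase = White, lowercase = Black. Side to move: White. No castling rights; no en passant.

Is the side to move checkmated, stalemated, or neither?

neither

White to move; white king on h1.
In check: no.
Legal moves for White: Rf8, Rf7, Rf6, Rh5+, Rg5, Rxe5, Rf4+, Rf3, Rf2, Rf1, Kh2, Kg2, Kg1.
White has 13 legal moves and is not in check → neither.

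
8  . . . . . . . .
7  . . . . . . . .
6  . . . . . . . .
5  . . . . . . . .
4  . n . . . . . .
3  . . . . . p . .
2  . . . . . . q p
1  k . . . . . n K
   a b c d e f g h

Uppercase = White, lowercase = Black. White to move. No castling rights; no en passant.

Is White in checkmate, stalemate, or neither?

checkmate

White to move; white king on h1.
In check: yes, from the black queen on g2.
King squares — g1: attacked by Qg2; g2: attacked by Pf3; h2: attacked by Qg2.
Legal moves for White: none.
In check with no legal moves → checkmate.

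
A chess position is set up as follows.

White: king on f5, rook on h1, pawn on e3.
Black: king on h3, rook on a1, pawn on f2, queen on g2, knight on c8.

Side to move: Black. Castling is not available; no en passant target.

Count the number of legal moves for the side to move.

4

Black to move; king on h3.
In check: yes, from the white rook on h1.
Legal moves: Kg3, Qh2, Qxh1, Rxh1.
Count: 4.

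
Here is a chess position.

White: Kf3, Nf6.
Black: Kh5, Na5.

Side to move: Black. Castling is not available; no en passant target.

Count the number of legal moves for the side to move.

4

Black to move; king on h5.
In check: yes, from the white knight on f6.
Legal moves: Kh6, Kg6, Kg5, Kh4.
Count: 4.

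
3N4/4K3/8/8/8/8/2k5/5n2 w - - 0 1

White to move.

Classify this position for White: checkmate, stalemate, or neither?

neither

White to move; white king on e7.
In check: no.
Legal moves for White: Nf7, Nb7, Ne6, Nc6, Kf8, Ke8, Kf7, Kd7, Kf6, Ke6, Kd6.
White has 11 legal moves and is not in check → neither.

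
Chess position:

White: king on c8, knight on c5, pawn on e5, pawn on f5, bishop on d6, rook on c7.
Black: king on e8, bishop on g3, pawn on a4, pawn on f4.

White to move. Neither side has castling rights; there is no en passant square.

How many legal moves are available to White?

22

White to move; king on c8.
In check: no.
Legal moves: Kb8, Kb7, Rh7, Rg7, Rf7, Re7+, Rd7, Rb7, Ra7, Rc6, Bf8, Be7, Nd7, Nb7, Ne6, Na6, Ne4, Nxa4, Nd3, Nb3, f6, e6.
Count: 22.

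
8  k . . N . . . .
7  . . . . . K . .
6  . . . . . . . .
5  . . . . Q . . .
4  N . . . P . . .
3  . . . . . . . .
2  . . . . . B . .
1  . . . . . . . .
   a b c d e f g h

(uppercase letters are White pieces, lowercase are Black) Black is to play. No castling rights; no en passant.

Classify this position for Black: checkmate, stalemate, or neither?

stalemate

Black to move; black king on a8.
In check: no.
King squares — a7: attacked by Bf2; b7: attacked by Nd8; b8: attacked by Qe5.
Legal moves for Black: none.
Not in check and no legal moves → stalemate.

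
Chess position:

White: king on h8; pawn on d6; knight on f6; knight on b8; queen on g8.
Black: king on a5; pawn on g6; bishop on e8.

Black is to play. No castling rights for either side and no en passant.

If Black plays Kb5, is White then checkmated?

no

After Kb5: white king on h8; in check: no.
White is not in check, so this cannot be checkmate.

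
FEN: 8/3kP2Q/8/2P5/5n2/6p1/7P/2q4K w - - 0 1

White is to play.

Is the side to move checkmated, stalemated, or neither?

White to move; white king on h1.
In check: yes, from the black queen on c1.
King squares — g1: attacked by Qc1; g2: attacked by Nf4; h2: own pawn.
Legal moves for White: none.
In check with no legal moves → checkmate.

checkmate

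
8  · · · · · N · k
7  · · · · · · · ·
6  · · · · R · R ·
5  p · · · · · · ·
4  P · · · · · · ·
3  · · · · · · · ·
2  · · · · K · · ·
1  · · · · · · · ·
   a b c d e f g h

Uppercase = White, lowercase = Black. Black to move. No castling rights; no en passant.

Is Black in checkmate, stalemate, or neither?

Black to move; black king on h8.
In check: no.
King squares — g7: attacked by Rg6; h7: attacked by Nf8; g8: attacked by Rg6.
Legal moves for Black: none.
Not in check and no legal moves → stalemate.

stalemate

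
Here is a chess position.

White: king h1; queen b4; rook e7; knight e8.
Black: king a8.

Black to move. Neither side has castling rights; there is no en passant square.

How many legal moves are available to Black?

Black to move; king on a8.
In check: no.
Legal moves: none.
Count: 0.

0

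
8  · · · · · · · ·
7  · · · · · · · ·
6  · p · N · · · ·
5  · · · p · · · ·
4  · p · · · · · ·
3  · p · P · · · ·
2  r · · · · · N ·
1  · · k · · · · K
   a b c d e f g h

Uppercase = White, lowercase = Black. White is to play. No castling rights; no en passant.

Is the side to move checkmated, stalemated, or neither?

White to move; white king on h1.
In check: no.
Legal moves for White: Ne8, Nc8, Nf7, Nb7, Nf5, Nb5, Ne4, Nc4, Nh4, Nf4, Ne3, Ne1, Kh2, Kg1, d4.
White has 15 legal moves and is not in check → neither.

neither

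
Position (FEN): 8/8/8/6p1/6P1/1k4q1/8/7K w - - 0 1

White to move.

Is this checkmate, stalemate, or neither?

stalemate

White to move; white king on h1.
In check: no.
King squares — g1: attacked by Qg3; g2: attacked by Qg3; h2: attacked by Qg3.
Legal moves for White: none.
Not in check and no legal moves → stalemate.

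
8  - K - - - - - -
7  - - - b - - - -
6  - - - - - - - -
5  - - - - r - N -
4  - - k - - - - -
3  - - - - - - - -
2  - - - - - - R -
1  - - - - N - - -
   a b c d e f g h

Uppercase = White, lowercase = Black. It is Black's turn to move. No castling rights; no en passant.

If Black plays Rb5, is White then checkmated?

After Rb5: white king on b8; in check: yes, from the black rook on b5.
White has 3 legal replies: Ka8, Kc7, Ka7.
In check but a legal move exists → not checkmate.

no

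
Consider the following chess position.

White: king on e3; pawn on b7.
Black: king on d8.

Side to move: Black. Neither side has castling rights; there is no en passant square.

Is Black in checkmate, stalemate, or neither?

Black to move; black king on d8.
In check: no.
Legal moves for Black: Ke8, Ke7, Kd7, Kc7.
Black has 4 legal moves and is not in check → neither.

neither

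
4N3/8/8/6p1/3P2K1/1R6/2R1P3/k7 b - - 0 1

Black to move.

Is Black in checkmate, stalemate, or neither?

stalemate

Black to move; black king on a1.
In check: no.
King squares — b1: attacked by Rb3; a2: attacked by Rc2; b2: attacked by Rc2.
Legal moves for Black: none.
Not in check and no legal moves → stalemate.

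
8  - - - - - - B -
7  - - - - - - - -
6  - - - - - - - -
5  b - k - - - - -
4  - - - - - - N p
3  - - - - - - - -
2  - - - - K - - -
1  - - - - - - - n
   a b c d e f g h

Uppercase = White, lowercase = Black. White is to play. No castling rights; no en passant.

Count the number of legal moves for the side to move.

White to move; king on e2.
In check: no.
Legal moves: Bh7, Bf7, Be6, Bd5, Bc4, Bb3, Ba2, Nh6, Nf6, Ne5, Ne3, Nh2, Nf2, Kf3, Ke3, Kd3, Kf1, Kd1.
Count: 18.

18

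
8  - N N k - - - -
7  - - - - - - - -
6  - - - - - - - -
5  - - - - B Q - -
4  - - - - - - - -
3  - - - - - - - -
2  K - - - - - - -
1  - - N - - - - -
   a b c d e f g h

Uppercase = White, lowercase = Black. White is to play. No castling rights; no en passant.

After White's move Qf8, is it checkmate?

yes

After Qf8: black king on d8; in check: yes, from the white queen on f8.
King squares — c7: attacked by Be5; d7: attacked by Nb8; e7: attacked by Nc8; c8: attacked by Qf8; e8: attacked by Qf8.
Black has no legal moves → checkmate.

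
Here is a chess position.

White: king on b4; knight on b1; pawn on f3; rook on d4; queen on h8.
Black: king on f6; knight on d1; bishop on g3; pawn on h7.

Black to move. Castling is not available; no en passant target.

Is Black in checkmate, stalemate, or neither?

neither

Black to move; black king on f6.
In check: yes, from the white queen on h8.
Legal moves for Black: Kf7, Ke7, Kg6, Ke6, Kg5, Kf5.
Black is in check but has 6 legal moves → neither.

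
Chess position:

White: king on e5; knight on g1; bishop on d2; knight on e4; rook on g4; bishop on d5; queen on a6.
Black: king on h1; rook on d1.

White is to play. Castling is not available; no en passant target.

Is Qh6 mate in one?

yes

After Qh6: black king on h1; in check: yes, from the white queen on h6.
King squares — g1: attacked by Rg4; g2: attacked by Rg4; h2: attacked by Qh6.
Black has no legal moves → checkmate.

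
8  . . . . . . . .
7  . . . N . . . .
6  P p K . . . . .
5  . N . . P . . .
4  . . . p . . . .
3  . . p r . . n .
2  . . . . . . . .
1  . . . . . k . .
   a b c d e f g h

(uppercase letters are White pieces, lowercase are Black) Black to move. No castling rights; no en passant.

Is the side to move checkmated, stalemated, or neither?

Black to move; black king on f1.
In check: no.
Legal moves for Black: Nh5, Nf5, Ne4, Ne2, Nh1, Rf3, Re3, Rd2, Rd1, Kg2, Kf2, Ke2, Kg1, Ke1, c2.
Black has 15 legal moves and is not in check → neither.

neither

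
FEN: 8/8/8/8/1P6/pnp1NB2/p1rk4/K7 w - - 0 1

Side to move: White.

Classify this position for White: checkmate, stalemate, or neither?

White to move; white king on a1.
In check: yes, from the black knight on b3.
King squares — b1: attacked by Pa2; a2: attacked by Rc2; b2: attacked by Rc2.
Legal moves for White: none.
In check with no legal moves → checkmate.

checkmate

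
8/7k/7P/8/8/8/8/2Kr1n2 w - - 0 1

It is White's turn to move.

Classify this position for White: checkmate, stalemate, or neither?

White to move; white king on c1.
In check: yes, from the black rook on d1.
King squares — b1: attacked by Rd1; d1: available; b2: available; c2: available; d2: attacked by Rd1.
Legal moves for White: Kc2, Kb2, Kxd1.
White is in check but has 3 legal moves → neither.

neither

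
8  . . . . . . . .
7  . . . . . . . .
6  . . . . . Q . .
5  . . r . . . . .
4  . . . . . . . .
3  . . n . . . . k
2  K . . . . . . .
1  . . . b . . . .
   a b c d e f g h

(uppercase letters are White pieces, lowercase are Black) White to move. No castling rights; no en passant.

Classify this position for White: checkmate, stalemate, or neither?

neither

White to move; white king on a2.
In check: yes, from the black knight on c3.
Legal moves for White: Ka3, Kb2, Ka1, Qxc3+.
White is in check but has 4 legal moves → neither.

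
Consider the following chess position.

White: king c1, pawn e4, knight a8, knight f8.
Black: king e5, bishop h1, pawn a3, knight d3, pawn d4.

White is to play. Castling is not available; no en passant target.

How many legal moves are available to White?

White to move; king on c1.
In check: yes, from the black knight on d3.
Legal moves: Kd2, Kc2, Kd1, Kb1.
Count: 4.

4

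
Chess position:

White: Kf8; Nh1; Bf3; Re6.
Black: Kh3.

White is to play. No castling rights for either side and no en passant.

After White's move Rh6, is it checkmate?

After Rh6: black king on h3; in check: yes, from the white rook on h6.
King squares — g2: attacked by Bf3; h2: attacked by Rh6; g3: attacked by Nh1; g4: attacked by Bf3; h4: attacked by Rh6.
Black has no legal moves → checkmate.

yes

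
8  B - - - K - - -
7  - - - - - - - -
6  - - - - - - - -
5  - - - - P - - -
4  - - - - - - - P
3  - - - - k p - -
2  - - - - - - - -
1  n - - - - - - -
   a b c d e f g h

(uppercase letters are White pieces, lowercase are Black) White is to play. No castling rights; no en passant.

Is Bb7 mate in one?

After Bb7: black king on e3; in check: no.
Black is not in check, so this cannot be checkmate.

no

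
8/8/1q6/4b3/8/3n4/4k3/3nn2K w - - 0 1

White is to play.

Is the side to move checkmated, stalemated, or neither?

stalemate

White to move; white king on h1.
In check: no.
King squares — g1: attacked by Qb6; g2: attacked by Ne1; h2: attacked by Be5.
Legal moves for White: none.
Not in check and no legal moves → stalemate.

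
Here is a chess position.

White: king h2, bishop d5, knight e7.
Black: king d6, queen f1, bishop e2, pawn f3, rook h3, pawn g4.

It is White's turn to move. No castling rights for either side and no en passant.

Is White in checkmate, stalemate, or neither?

checkmate

White to move; white king on h2.
In check: yes, from the black rook on h3.
King squares — g1: attacked by Qf1; h1: attacked by Qf1; g2: attacked by Qf1; g3: attacked by Rh3; h3: attacked by Qf1.
Legal moves for White: none.
In check with no legal moves → checkmate.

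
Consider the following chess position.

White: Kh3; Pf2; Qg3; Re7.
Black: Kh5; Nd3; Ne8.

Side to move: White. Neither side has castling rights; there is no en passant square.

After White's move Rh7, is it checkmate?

yes

After Rh7: black king on h5; in check: yes, from the white rook on h7.
King squares — g4: attacked by Qg3; h4: attacked by Qg3; g5: attacked by Qg3; g6: attacked by Qg3; h6: attacked by Rh7.
Black has no legal moves → checkmate.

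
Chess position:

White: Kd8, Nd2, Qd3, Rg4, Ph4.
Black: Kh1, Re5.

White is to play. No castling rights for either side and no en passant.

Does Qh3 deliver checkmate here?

After Qh3: black king on h1; in check: yes, from the white queen on h3.
King squares — g1: attacked by Rg4; g2: attacked by Qh3; h2: attacked by Qh3.
Black has no legal moves → checkmate.

yes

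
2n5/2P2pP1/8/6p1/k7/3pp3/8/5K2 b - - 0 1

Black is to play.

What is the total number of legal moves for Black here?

Black to move; king on a4.
In check: no.
Legal moves: Ne7, Na7, Nd6, Nb6, Kb5, Ka5, Kb4, Kb3, Ka3, f6, g4, e2+, d2, f5.
Count: 14.

14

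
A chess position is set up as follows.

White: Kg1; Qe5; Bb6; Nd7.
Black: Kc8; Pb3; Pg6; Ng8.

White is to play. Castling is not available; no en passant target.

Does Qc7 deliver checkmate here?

After Qc7: black king on c8; in check: yes, from the white queen on c7.
King squares — b7: attacked by Qc7; c7: attacked by Bb6; d7: attacked by Qc7; b8: attacked by Qc7; d8: attacked by Qc7.
Black has no legal moves → checkmate.

yes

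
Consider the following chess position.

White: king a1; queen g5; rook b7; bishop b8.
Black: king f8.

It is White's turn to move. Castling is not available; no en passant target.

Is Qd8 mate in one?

yes

After Qd8: black king on f8; in check: yes, from the white queen on d8.
King squares — e7: attacked by Rb7; f7: attacked by Rb7; g7: attacked by Rb7; e8: attacked by Qd8; g8: attacked by Qd8.
Black has no legal moves → checkmate.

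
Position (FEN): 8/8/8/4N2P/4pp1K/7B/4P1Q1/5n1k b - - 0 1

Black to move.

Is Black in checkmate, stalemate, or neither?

checkmate

Black to move; black king on h1.
In check: yes, from the white queen on g2.
King squares — g1: attacked by Qg2; g2: attacked by Bh3; h2: attacked by Qg2.
Legal moves for Black: none.
In check with no legal moves → checkmate.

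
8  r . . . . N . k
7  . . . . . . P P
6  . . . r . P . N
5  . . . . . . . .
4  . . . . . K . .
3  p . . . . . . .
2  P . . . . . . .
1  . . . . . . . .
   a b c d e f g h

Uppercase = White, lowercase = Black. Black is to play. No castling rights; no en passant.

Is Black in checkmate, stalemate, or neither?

Black to move; black king on h8.
In check: yes, from the white pawn on g7.
King squares — g7: attacked by Pf6; h7: attacked by Nf8; g8: attacked by Nh6.
Legal moves for Black: none.
In check with no legal moves → checkmate.

checkmate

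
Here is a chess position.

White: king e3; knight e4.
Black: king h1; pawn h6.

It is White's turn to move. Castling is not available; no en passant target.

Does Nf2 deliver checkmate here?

no

After Nf2: black king on h1; in check: yes, from the white knight on f2.
Black has 3 legal replies: Kh2, Kg2, Kg1.
In check but a legal move exists → not checkmate.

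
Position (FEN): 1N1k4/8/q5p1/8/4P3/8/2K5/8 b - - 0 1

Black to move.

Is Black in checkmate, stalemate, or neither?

Black to move; black king on d8.
In check: no.
Legal moves for Black include: Ke8, Kc8, Ke7, Kc7, Qc8+, Qa8, Qb7, Qa7, Qf6, Qe6, Qd6, Qc6+, Qb6, Qb5, Qa5, Qc4+, Qa4+, Qd3+, ... (list truncated; more exist).
Black has legal moves and is not in check → neither.

neither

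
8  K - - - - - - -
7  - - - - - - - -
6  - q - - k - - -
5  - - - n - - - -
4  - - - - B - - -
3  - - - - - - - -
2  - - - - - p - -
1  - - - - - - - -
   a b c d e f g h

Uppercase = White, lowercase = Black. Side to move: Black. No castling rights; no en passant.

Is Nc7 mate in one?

yes

After Nc7: white king on a8; in check: yes, from the black knight on c7.
King squares — a7: attacked by Qb6; b7: attacked by Qb6; b8: attacked by Qb6.
White has no legal moves → checkmate.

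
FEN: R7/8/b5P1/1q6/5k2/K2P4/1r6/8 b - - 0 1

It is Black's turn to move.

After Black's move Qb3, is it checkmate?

After Qb3: white king on a3; in check: yes, from the black queen on b3.
King squares — a2: attacked by Rb2; b2: attacked by Qb3; b3: attacked by Rb2; a4: attacked by Qb3; b4: attacked by Qb3.
White has no legal moves → checkmate.

yes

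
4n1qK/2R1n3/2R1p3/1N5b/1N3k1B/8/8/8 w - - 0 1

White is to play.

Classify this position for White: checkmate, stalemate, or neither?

White to move; white king on h8.
In check: yes, from the black queen on g8.
King squares — g7: attacked by Ne8; h7: attacked by Qg8; g8: attacked by Ne7.
Legal moves for White: none.
In check with no legal moves → checkmate.

checkmate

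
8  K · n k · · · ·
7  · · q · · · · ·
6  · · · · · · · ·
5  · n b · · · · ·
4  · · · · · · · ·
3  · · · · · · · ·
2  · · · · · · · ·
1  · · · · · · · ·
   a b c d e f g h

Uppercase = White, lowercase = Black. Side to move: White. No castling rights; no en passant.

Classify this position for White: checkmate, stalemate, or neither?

White to move; white king on a8.
In check: no.
King squares — a7: attacked by Nb5; b7: attacked by Qc7; b8: attacked by Qc7.
Legal moves for White: none.
Not in check and no legal moves → stalemate.

stalemate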